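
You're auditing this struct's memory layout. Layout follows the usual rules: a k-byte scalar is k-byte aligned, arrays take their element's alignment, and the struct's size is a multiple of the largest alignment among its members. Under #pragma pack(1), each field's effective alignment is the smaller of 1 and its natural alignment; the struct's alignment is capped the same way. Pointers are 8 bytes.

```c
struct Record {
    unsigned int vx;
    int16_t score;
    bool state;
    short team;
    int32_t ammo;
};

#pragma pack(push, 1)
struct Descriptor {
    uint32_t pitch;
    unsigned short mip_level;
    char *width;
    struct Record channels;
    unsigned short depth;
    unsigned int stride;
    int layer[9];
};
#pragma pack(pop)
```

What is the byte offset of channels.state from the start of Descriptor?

20

Record: vx at 0 (size 4, align 4) → ends 4; score at 4 (size 2, align 2) → ends 6; state at 6 (size 1, align 1) → ends 7; pad 1 to align 2 for team; team at 8 (size 2, align 2) → ends 10; pad 2 to align 4 for ammo; ammo at 12 (size 4, align 4) → ends 16; total 16 bytes, alignment 4
pitch at 0 (size 4, align 1) → ends 4
mip_level at 4 (size 2, align 1) → ends 6
width at 6 (size 8, align 1) → ends 14
channels at 14 (size 16, align 1) → ends 30
within Record: state at 6
14 + 6 = 20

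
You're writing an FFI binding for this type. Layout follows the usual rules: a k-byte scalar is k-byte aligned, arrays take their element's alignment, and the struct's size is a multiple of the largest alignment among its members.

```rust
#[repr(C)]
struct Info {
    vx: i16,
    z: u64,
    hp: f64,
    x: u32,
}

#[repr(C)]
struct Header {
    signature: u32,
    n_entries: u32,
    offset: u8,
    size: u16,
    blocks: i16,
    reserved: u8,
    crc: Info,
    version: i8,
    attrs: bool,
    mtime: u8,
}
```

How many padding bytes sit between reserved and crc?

1

Info: 0..2  vx  (2B, 2-aligned); 2..8  -- padding (6B); 8..16  z  (8B, 8-aligned); 16..24  hp  (8B, 8-aligned); 24..28  x  (4B, 4-aligned); 28..32  -- tail padding (4B); sizeof = 32, alignof = 8
0..4  signature  (4B, 4-aligned)
4..8  n_entries  (4B, 4-aligned)
8..9  offset  (1B, 1-aligned)
9..10  -- padding (1B)
10..12  size  (2B, 2-aligned)
12..14  blocks  (2B, 2-aligned)
14..15  reserved  (1B, 1-aligned)
15..16  -- padding (1B)
16..48  crc  (32B, 8-aligned)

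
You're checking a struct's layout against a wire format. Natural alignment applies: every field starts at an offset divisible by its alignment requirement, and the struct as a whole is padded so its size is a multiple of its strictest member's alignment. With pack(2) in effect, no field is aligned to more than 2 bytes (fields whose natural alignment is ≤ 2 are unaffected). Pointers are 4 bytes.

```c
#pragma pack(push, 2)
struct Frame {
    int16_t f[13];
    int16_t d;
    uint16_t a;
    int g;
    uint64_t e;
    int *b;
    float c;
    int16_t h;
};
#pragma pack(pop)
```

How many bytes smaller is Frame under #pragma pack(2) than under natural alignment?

12

natural layout:
  f at 0 (size 26, align 2) → ends 26
  d at 26 (size 2, align 2) → ends 28
  a at 28 (size 2, align 2) → ends 30
  pad 2 to align 4 for g
  g at 32 (size 4, align 4) → ends 36
  pad 4 to align 8 for e
  e at 40 (size 8, align 8) → ends 48
  b at 48 (size 4, align 4) → ends 52
  c at 52 (size 4, align 4) → ends 56
  h at 56 (size 2, align 2) → ends 58
  tail pad 6 to reach multiple of 8
  total 64 bytes, alignment 8
packed(2) layout:
  f at 0 (size 26, align 2) → ends 26
  d at 26 (size 2, align 2) → ends 28
  a at 28 (size 2, align 2) → ends 30
  g at 30 (size 4, align 2) → ends 34
  e at 34 (size 8, align 2) → ends 42
  b at 42 (size 4, align 2) → ends 46
  c at 46 (size 4, align 2) → ends 50
  h at 50 (size 2, align 2) → ends 52
  total 52 bytes, alignment 2
64 − 52 = 12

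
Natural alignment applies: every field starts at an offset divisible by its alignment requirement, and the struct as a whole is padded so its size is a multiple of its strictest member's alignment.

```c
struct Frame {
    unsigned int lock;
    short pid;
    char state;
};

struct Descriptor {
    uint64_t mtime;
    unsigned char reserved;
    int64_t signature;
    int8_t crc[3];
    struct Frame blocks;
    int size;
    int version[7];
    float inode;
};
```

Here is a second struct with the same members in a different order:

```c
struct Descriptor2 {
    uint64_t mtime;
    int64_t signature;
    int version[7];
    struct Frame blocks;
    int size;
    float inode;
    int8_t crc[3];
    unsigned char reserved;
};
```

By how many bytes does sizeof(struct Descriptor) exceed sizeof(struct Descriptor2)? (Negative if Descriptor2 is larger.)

8

Frame: @0: lock [4B, align 4] → 4; @4: pid [2B, align 2] → 6; @6: state [1B, align 1] → 7; +1 tail pad (align 4); size 8, align 4
@0: mtime [8B, align 8] → 8
@8: reserved [1B, align 1] → 9
+7 pad (align 8)
@16: signature [8B, align 8] → 24
@24: crc [3B, align 1] → 27
+1 pad (align 4)
@28: blocks [8B, align 4] → 36
@36: size [4B, align 4] → 40
@40: version [28B, align 4] → 68
@68: inode [4B, align 4] → 72
size 72, align 8
— Descriptor2 —
@0: mtime [8B, align 8] → 8
@8: signature [8B, align 8] → 16
@16: version [28B, align 4] → 44
@44: blocks [8B, align 4] → 52
@52: size [4B, align 4] → 56
@56: inode [4B, align 4] → 60
@60: crc [3B, align 1] → 63
@63: reserved [1B, align 1] → 64
size 64, align 8
72 − 64 = 8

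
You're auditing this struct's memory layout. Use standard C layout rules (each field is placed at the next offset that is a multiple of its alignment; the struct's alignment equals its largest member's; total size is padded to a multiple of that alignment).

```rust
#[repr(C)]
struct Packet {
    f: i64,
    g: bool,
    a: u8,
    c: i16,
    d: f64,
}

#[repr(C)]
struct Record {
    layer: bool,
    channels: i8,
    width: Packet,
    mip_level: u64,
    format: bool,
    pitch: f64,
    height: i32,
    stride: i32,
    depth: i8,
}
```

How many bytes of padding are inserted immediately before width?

6

Packet: f at 0 (size 8, align 8) → ends 8; g at 8 (size 1, align 1) → ends 9; a at 9 (size 1, align 1) → ends 10; c at 10 (size 2, align 2) → ends 12; pad 4 to align 8 for d; d at 16 (size 8, align 8) → ends 24; total 24 bytes, alignment 8
layer at 0 (size 1, align 1) → ends 1
channels at 1 (size 1, align 1) → ends 2
pad 6 to align 8 for width
width at 8 (size 24, align 8) → ends 32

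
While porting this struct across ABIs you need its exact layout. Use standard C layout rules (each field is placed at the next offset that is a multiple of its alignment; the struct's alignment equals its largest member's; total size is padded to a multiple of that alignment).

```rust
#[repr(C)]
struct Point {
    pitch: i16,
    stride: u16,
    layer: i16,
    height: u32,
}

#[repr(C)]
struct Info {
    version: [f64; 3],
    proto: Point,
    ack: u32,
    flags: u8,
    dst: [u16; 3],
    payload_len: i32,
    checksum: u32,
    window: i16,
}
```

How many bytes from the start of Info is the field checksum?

52

Point: pitch at 0 (size 2, align 2) → ends 2; stride at 2 (size 2, align 2) → ends 4; layer at 4 (size 2, align 2) → ends 6; pad 2 to align 4 for height; height at 8 (size 4, align 4) → ends 12; total 12 bytes, alignment 4
version at 0 (size 24, align 8) → ends 24
proto at 24 (size 12, align 4) → ends 36
ack at 36 (size 4, align 4) → ends 40
flags at 40 (size 1, align 1) → ends 41
pad 1 to align 2 for dst
dst at 42 (size 6, align 2) → ends 48
payload_len at 48 (size 4, align 4) → ends 52
checksum at 52 (size 4, align 4) → ends 56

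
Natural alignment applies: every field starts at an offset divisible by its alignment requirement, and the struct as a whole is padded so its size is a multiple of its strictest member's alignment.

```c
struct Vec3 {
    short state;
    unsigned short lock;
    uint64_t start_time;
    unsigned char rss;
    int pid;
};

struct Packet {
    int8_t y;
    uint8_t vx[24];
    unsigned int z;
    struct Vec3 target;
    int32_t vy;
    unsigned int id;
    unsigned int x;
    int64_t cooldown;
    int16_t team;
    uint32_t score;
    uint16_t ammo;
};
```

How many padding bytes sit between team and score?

Vec3: state at 0 (size 2, align 2) → ends 2; lock at 2 (size 2, align 2) → ends 4; pad 4 to align 8 for start_time; start_time at 8 (size 8, align 8) → ends 16; rss at 16 (size 1, align 1) → ends 17; pad 3 to align 4 for pid; pid at 20 (size 4, align 4) → ends 24; total 24 bytes, alignment 8
y at 0 (size 1, align 1) → ends 1
vx at 1 (size 24, align 1) → ends 25
pad 3 to align 4 for z
z at 28 (size 4, align 4) → ends 32
target at 32 (size 24, align 8) → ends 56
vy at 56 (size 4, align 4) → ends 60
id at 60 (size 4, align 4) → ends 64
x at 64 (size 4, align 4) → ends 68
pad 4 to align 8 for cooldown
cooldown at 72 (size 8, align 8) → ends 80
team at 80 (size 2, align 2) → ends 82
pad 2 to align 4 for score
score at 84 (size 4, align 4) → ends 88

2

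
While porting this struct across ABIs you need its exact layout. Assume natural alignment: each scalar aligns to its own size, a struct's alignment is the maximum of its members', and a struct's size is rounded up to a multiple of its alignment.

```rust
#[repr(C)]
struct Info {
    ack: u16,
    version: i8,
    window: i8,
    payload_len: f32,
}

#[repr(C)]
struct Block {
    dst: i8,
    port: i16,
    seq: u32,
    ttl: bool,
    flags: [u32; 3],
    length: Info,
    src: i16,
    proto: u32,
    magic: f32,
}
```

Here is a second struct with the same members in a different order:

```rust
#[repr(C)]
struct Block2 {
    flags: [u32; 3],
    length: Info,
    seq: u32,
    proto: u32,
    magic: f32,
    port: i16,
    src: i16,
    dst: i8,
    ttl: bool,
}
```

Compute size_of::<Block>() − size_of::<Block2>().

4

Info: @0: ack [2B, align 2] → 2; @2: version [1B, align 1] → 3; @3: window [1B, align 1] → 4; @4: payload_len [4B, align 4] → 8; size 8, align 4
@0: dst [1B, align 1] → 1
+1 pad (align 2)
@2: port [2B, align 2] → 4
@4: seq [4B, align 4] → 8
@8: ttl [1B, align 1] → 9
+3 pad (align 4)
@12: flags [12B, align 4] → 24
@24: length [8B, align 4] → 32
@32: src [2B, align 2] → 34
+2 pad (align 4)
@36: proto [4B, align 4] → 40
@40: magic [4B, align 4] → 44
size 44, align 4
— Block2 —
@0: flags [12B, align 4] → 12
@12: length [8B, align 4] → 20
@20: seq [4B, align 4] → 24
@24: proto [4B, align 4] → 28
@28: magic [4B, align 4] → 32
@32: port [2B, align 2] → 34
@34: src [2B, align 2] → 36
@36: dst [1B, align 1] → 37
@37: ttl [1B, align 1] → 38
+2 tail pad (align 4)
size 40, align 4
44 − 40 = 4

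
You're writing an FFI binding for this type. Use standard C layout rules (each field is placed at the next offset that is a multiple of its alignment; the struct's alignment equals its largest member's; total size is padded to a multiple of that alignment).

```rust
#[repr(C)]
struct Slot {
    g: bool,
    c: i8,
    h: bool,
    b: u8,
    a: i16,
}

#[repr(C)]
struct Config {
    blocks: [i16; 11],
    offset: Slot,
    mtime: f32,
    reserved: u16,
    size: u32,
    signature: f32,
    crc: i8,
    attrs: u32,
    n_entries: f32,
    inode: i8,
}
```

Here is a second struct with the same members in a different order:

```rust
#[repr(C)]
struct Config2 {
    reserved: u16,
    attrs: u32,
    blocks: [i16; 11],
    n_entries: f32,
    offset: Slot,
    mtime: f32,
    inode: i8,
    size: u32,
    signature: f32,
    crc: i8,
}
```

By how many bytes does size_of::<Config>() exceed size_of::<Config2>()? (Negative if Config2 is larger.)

Slot: g at 0 (size 1, align 1) → ends 1; c at 1 (size 1, align 1) → ends 2; h at 2 (size 1, align 1) → ends 3; b at 3 (size 1, align 1) → ends 4; a at 4 (size 2, align 2) → ends 6; total 6 bytes, alignment 2
blocks at 0 (size 22, align 2) → ends 22
offset at 22 (size 6, align 2) → ends 28
mtime at 28 (size 4, align 4) → ends 32
reserved at 32 (size 2, align 2) → ends 34
pad 2 to align 4 for size
size at 36 (size 4, align 4) → ends 40
signature at 40 (size 4, align 4) → ends 44
crc at 44 (size 1, align 1) → ends 45
pad 3 to align 4 for attrs
attrs at 48 (size 4, align 4) → ends 52
n_entries at 52 (size 4, align 4) → ends 56
inode at 56 (size 1, align 1) → ends 57
tail pad 3 to reach multiple of 4
total 60 bytes, alignment 4
— Config2 —
reserved at 0 (size 2, align 2) → ends 2
pad 2 to align 4 for attrs
attrs at 4 (size 4, align 4) → ends 8
blocks at 8 (size 22, align 2) → ends 30
pad 2 to align 4 for n_entries
n_entries at 32 (size 4, align 4) → ends 36
offset at 36 (size 6, align 2) → ends 42
pad 2 to align 4 for mtime
mtime at 44 (size 4, align 4) → ends 48
inode at 48 (size 1, align 1) → ends 49
pad 3 to align 4 for size
size at 52 (size 4, align 4) → ends 56
signature at 56 (size 4, align 4) → ends 60
crc at 60 (size 1, align 1) → ends 61
tail pad 3 to reach multiple of 4
total 64 bytes, alignment 4
60 − 64 = -4

-4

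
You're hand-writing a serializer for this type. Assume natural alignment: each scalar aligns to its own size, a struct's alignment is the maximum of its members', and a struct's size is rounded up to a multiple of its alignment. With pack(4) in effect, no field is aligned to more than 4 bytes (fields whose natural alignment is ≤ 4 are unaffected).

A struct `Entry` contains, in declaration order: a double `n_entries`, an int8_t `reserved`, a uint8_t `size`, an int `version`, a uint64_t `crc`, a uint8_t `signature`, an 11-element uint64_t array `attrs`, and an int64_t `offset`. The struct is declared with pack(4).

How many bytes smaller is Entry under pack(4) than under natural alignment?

natural layout:
  @0: n_entries [8B, align 8] → 8
  @8: reserved [1B, align 1] → 9
  @9: size [1B, align 1] → 10
  +2 pad (align 4)
  @12: version [4B, align 4] → 16
  @16: crc [8B, align 8] → 24
  @24: signature [1B, align 1] → 25
  +7 pad (align 8)
  @32: attrs [88B, align 8] → 120
  @120: offset [8B, align 8] → 128
  size 128, align 8
packed(4) layout:
  @0: n_entries [8B, align 4] → 8
  @8: reserved [1B, align 1] → 9
  @9: size [1B, align 1] → 10
  +2 pad (align 4)
  @12: version [4B, align 4] → 16
  @16: crc [8B, align 4] → 24
  @24: signature [1B, align 1] → 25
  +3 pad (align 4)
  @28: attrs [88B, align 4] → 116
  @116: offset [8B, align 4] → 124
  size 124, align 4
128 − 124 = 4

4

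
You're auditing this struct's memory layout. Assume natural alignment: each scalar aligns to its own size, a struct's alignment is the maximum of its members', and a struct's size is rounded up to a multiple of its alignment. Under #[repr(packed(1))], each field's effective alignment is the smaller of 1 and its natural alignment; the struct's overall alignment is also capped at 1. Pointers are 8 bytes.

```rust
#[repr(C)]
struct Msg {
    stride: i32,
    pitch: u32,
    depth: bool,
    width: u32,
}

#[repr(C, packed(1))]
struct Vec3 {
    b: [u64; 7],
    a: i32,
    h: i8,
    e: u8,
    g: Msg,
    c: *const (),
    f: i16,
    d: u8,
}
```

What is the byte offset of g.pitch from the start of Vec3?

66

Msg: @0: stride [4B, align 4] → 4; @4: pitch [4B, align 4] → 8; @8: depth [1B, align 1] → 9; +3 pad (align 4); @12: width [4B, align 4] → 16; size 16, align 4
@0: b [56B, align 1] → 56
@56: a [4B, align 1] → 60
@60: h [1B, align 1] → 61
@61: e [1B, align 1] → 62
@62: g [16B, align 1] → 78
within Msg: pitch at 4
62 + 4 = 66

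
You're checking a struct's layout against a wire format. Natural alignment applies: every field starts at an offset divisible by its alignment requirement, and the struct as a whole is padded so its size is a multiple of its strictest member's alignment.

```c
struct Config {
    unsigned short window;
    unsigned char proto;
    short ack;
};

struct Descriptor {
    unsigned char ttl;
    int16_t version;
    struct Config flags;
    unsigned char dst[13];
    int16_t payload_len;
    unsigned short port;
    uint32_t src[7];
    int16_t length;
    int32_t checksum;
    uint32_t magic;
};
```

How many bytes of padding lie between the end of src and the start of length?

Config: window at 0 (size 2, align 2) → ends 2; proto at 2 (size 1, align 1) → ends 3; pad 1 to align 2 for ack; ack at 4 (size 2, align 2) → ends 6; total 6 bytes, alignment 2
ttl at 0 (size 1, align 1) → ends 1
pad 1 to align 2 for version
version at 2 (size 2, align 2) → ends 4
flags at 4 (size 6, align 2) → ends 10
dst at 10 (size 13, align 1) → ends 23
pad 1 to align 2 for payload_len
payload_len at 24 (size 2, align 2) → ends 26
port at 26 (size 2, align 2) → ends 28
src at 28 (size 28, align 4) → ends 56
length at 56 (size 2, align 2) → ends 58

0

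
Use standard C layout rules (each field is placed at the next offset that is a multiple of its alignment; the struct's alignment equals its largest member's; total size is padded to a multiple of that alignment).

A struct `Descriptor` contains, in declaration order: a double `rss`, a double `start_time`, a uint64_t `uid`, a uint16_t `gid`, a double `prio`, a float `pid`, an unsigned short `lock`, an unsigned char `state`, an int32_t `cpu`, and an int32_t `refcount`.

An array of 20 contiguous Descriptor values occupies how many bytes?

rss at 0 (size 8, align 8) → ends 8
start_time at 8 (size 8, align 8) → ends 16
uid at 16 (size 8, align 8) → ends 24
gid at 24 (size 2, align 2) → ends 26
pad 6 to align 8 for prio
prio at 32 (size 8, align 8) → ends 40
pid at 40 (size 4, align 4) → ends 44
lock at 44 (size 2, align 2) → ends 46
state at 46 (size 1, align 1) → ends 47
pad 1 to align 4 for cpu
cpu at 48 (size 4, align 4) → ends 52
refcount at 52 (size 4, align 4) → ends 56
total 56 bytes, alignment 8
array of 20: 20 × 56 = 1120

1120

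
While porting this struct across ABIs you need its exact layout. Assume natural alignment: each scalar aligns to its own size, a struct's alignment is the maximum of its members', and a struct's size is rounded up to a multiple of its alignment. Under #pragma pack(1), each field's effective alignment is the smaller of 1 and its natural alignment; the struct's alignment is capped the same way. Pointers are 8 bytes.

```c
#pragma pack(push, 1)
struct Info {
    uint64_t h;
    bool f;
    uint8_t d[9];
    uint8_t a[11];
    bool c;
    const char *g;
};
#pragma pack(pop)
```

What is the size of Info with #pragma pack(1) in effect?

38

h at 0 (size 8, align 1) → ends 8
f at 8 (size 1, align 1) → ends 9
d at 9 (size 9, align 1) → ends 18
a at 18 (size 11, align 1) → ends 29
c at 29 (size 1, align 1) → ends 30
g at 30 (size 8, align 1) → ends 38
total 38 bytes, alignment 1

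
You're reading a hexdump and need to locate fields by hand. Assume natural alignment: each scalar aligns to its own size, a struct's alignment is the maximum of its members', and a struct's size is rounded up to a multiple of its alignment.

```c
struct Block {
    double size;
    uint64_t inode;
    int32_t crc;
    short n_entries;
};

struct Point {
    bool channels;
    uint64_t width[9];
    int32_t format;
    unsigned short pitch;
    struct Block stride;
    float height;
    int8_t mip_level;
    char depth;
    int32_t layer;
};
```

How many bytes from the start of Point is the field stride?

Block: size at 0 (size 8, align 8) → ends 8; inode at 8 (size 8, align 8) → ends 16; crc at 16 (size 4, align 4) → ends 20; n_entries at 20 (size 2, align 2) → ends 22; tail pad 2 to reach multiple of 8; total 24 bytes, alignment 8
channels at 0 (size 1, align 1) → ends 1
pad 7 to align 8 for width
width at 8 (size 72, align 8) → ends 80
format at 80 (size 4, align 4) → ends 84
pitch at 84 (size 2, align 2) → ends 86
pad 2 to align 8 for stride
stride at 88 (size 24, align 8) → ends 112

88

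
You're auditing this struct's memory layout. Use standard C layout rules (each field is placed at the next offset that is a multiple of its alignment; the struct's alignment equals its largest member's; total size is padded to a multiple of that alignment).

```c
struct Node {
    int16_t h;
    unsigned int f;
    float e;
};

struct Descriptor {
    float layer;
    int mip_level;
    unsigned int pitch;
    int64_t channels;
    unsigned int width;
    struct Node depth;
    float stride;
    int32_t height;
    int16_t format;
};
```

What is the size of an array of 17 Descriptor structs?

952

Node: h at 0 (size 2, align 2) → ends 2; pad 2 to align 4 for f; f at 4 (size 4, align 4) → ends 8; e at 8 (size 4, align 4) → ends 12; total 12 bytes, alignment 4
layer at 0 (size 4, align 4) → ends 4
mip_level at 4 (size 4, align 4) → ends 8
pitch at 8 (size 4, align 4) → ends 12
pad 4 to align 8 for channels
channels at 16 (size 8, align 8) → ends 24
width at 24 (size 4, align 4) → ends 28
depth at 28 (size 12, align 4) → ends 40
stride at 40 (size 4, align 4) → ends 44
height at 44 (size 4, align 4) → ends 48
format at 48 (size 2, align 2) → ends 50
tail pad 6 to reach multiple of 8
total 56 bytes, alignment 8
array of 17: 17 × 56 = 952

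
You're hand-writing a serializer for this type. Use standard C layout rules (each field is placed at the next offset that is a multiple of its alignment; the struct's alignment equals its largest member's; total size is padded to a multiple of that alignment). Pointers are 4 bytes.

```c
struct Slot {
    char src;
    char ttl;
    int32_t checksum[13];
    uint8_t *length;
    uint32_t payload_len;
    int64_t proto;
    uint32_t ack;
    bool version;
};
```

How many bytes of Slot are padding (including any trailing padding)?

src at 0 (size 1, align 1) → ends 1
ttl at 1 (size 1, align 1) → ends 2
pad 2 to align 4 for checksum
checksum at 4 (size 52, align 4) → ends 56
length at 56 (size 4, align 4) → ends 60
payload_len at 60 (size 4, align 4) → ends 64
proto at 64 (size 8, align 8) → ends 72
ack at 72 (size 4, align 4) → ends 76
version at 76 (size 1, align 1) → ends 77
tail pad 3 to reach multiple of 8
total 80 bytes, alignment 8
data bytes 75, size 80 → padding 5

5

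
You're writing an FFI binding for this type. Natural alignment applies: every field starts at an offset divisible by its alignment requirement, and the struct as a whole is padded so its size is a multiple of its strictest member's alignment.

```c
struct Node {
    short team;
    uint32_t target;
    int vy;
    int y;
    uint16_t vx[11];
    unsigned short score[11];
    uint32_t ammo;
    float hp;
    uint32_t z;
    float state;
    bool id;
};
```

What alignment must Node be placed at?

4

member alignments: team=2, target=4, vy=4, y=4, vx=2, score=2, ammo=4, hp=4, z=4, state=4, id=1
max = 4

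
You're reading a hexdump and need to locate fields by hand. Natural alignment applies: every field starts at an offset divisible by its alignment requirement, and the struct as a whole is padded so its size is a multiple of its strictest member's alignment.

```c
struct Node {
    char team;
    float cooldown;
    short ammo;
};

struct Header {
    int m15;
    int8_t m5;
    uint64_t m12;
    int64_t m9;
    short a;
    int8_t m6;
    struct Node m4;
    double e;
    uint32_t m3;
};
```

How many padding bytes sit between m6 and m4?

Node: team at 0 (size 1, align 1) → ends 1; pad 3 to align 4 for cooldown; cooldown at 4 (size 4, align 4) → ends 8; ammo at 8 (size 2, align 2) → ends 10; tail pad 2 to reach multiple of 4; total 12 bytes, alignment 4
m15 at 0 (size 4, align 4) → ends 4
m5 at 4 (size 1, align 1) → ends 5
pad 3 to align 8 for m12
m12 at 8 (size 8, align 8) → ends 16
m9 at 16 (size 8, align 8) → ends 24
a at 24 (size 2, align 2) → ends 26
m6 at 26 (size 1, align 1) → ends 27
pad 1 to align 4 for m4
m4 at 28 (size 12, align 4) → ends 40

1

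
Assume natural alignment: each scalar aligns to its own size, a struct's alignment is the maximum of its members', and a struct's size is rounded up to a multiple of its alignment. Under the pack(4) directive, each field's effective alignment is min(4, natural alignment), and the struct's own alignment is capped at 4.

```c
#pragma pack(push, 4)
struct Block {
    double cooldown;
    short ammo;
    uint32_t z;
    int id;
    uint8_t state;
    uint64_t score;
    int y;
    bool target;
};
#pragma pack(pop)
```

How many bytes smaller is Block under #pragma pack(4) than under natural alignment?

natural layout:
  cooldown at 0 (size 8, align 8) → ends 8
  ammo at 8 (size 2, align 2) → ends 10
  pad 2 to align 4 for z
  z at 12 (size 4, align 4) → ends 16
  id at 16 (size 4, align 4) → ends 20
  state at 20 (size 1, align 1) → ends 21
  pad 3 to align 8 for score
  score at 24 (size 8, align 8) → ends 32
  y at 32 (size 4, align 4) → ends 36
  target at 36 (size 1, align 1) → ends 37
  tail pad 3 to reach multiple of 8
  total 40 bytes, alignment 8
packed(4) layout:
  cooldown at 0 (size 8, align 4) → ends 8
  ammo at 8 (size 2, align 2) → ends 10
  pad 2 to align 4 for z
  z at 12 (size 4, align 4) → ends 16
  id at 16 (size 4, align 4) → ends 20
  state at 20 (size 1, align 1) → ends 21
  pad 3 to align 4 for score
  score at 24 (size 8, align 4) → ends 32
  y at 32 (size 4, align 4) → ends 36
  target at 36 (size 1, align 1) → ends 37
  tail pad 3 to reach multiple of 4
  total 40 bytes, alignment 4
40 − 40 = 0

0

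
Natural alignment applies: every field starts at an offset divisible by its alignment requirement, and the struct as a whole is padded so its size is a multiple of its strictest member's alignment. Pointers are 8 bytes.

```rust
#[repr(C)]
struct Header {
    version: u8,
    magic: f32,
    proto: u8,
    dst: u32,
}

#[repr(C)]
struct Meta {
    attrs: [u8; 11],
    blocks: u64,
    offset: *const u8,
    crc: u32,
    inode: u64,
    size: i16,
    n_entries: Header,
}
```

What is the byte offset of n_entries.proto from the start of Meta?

60

Header: @0: version [1B, align 1] → 1; +3 pad (align 4); @4: magic [4B, align 4] → 8; @8: proto [1B, align 1] → 9; +3 pad (align 4); @12: dst [4B, align 4] → 16; size 16, align 4
@0: attrs [11B, align 1] → 11
+5 pad (align 8)
@16: blocks [8B, align 8] → 24
@24: offset [8B, align 8] → 32
@32: crc [4B, align 4] → 36
+4 pad (align 8)
@40: inode [8B, align 8] → 48
@48: size [2B, align 2] → 50
+2 pad (align 4)
@52: n_entries [16B, align 4] → 68
within Header: proto at 8
52 + 8 = 60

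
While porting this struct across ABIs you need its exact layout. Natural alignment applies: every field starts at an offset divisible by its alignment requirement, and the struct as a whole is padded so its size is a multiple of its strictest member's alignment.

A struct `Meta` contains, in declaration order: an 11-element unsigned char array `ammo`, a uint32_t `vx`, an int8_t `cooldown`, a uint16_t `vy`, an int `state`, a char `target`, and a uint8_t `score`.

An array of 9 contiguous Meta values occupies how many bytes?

252

@0: ammo [11B, align 1] → 11
+1 pad (align 4)
@12: vx [4B, align 4] → 16
@16: cooldown [1B, align 1] → 17
+1 pad (align 2)
@18: vy [2B, align 2] → 20
@20: state [4B, align 4] → 24
@24: target [1B, align 1] → 25
@25: score [1B, align 1] → 26
+2 tail pad (align 4)
size 28, align 4
array of 9: 9 × 28 = 252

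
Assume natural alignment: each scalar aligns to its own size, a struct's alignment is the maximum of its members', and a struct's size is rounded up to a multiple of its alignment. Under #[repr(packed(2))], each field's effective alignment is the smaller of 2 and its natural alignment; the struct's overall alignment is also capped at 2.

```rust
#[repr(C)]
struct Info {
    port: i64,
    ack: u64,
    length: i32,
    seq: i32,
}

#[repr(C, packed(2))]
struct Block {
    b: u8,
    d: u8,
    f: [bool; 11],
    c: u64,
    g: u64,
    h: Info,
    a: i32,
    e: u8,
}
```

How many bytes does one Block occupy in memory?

Info: @0: port [8B, align 8] → 8; @8: ack [8B, align 8] → 16; @16: length [4B, align 4] → 20; @20: seq [4B, align 4] → 24; size 24, align 8
@0: b [1B, align 1] → 1
@1: d [1B, align 1] → 2
@2: f [11B, align 1] → 13
+1 pad (align 2)
@14: c [8B, align 2] → 22
@22: g [8B, align 2] → 30
@30: h [24B, align 2] → 54
@54: a [4B, align 2] → 58
@58: e [1B, align 1] → 59
+1 tail pad (align 2)
size 60, align 2

60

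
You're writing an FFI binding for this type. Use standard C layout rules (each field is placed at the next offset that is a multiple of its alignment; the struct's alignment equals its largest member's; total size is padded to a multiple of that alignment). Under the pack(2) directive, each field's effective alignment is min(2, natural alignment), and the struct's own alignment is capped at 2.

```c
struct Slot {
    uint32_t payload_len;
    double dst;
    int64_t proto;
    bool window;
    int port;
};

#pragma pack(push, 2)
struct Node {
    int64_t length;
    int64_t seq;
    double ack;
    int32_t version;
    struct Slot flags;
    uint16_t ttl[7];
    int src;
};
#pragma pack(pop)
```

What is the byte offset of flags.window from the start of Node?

52

Slot: @0: payload_len [4B, align 4] → 4; +4 pad (align 8); @8: dst [8B, align 8] → 16; @16: proto [8B, align 8] → 24; @24: window [1B, align 1] → 25; +3 pad (align 4); @28: port [4B, align 4] → 32; size 32, align 8
@0: length [8B, align 2] → 8
@8: seq [8B, align 2] → 16
@16: ack [8B, align 2] → 24
@24: version [4B, align 2] → 28
@28: flags [32B, align 2] → 60
within Slot: window at 24
28 + 24 = 52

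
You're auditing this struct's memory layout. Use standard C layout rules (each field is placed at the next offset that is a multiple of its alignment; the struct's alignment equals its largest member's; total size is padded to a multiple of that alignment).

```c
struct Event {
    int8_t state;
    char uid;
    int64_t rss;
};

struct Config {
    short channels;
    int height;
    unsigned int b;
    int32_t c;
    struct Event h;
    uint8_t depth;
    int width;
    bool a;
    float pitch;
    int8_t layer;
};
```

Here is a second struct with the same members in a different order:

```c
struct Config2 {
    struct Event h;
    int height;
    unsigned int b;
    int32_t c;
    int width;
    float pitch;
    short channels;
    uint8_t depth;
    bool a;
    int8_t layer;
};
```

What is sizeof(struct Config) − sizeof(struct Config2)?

8

Event: 0..1  state  (1B, 1-aligned); 1..2  uid  (1B, 1-aligned); 2..8  -- padding (6B); 8..16  rss  (8B, 8-aligned); sizeof = 16, alignof = 8
0..2  channels  (2B, 2-aligned)
2..4  -- padding (2B)
4..8  height  (4B, 4-aligned)
8..12  b  (4B, 4-aligned)
12..16  c  (4B, 4-aligned)
16..32  h  (16B, 8-aligned)
32..33  depth  (1B, 1-aligned)
33..36  -- padding (3B)
36..40  width  (4B, 4-aligned)
40..41  a  (1B, 1-aligned)
41..44  -- padding (3B)
44..48  pitch  (4B, 4-aligned)
48..49  layer  (1B, 1-aligned)
49..56  -- tail padding (7B)
sizeof = 56, alignof = 8
— Config2 —
0..16  h  (16B, 8-aligned)
16..20  height  (4B, 4-aligned)
20..24  b  (4B, 4-aligned)
24..28  c  (4B, 4-aligned)
28..32  width  (4B, 4-aligned)
32..36  pitch  (4B, 4-aligned)
36..38  channels  (2B, 2-aligned)
38..39  depth  (1B, 1-aligned)
39..40  a  (1B, 1-aligned)
40..41  layer  (1B, 1-aligned)
41..48  -- tail padding (7B)
sizeof = 48, alignof = 8
56 − 48 = 8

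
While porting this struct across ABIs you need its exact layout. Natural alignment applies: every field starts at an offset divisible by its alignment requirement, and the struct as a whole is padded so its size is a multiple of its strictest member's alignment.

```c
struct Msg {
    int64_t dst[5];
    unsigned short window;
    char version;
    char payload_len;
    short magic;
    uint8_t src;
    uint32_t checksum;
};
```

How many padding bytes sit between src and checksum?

1

@0: dst [40B, align 8] → 40
@40: window [2B, align 2] → 42
@42: version [1B, align 1] → 43
@43: payload_len [1B, align 1] → 44
@44: magic [2B, align 2] → 46
@46: src [1B, align 1] → 47
+1 pad (align 4)
@48: checksum [4B, align 4] → 52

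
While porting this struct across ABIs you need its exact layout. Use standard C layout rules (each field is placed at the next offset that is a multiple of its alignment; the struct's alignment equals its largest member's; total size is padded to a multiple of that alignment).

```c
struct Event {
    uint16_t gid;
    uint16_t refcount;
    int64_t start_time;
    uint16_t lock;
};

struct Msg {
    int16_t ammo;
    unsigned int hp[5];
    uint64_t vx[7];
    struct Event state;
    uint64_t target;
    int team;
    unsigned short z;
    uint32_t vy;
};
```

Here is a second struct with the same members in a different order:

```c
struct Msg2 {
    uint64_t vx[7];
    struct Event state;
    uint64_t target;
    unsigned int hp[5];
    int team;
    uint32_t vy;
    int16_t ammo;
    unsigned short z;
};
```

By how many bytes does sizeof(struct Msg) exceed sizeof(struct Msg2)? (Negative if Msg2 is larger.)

8

Event: 0..2  gid  (2B, 2-aligned); 2..4  refcount  (2B, 2-aligned); 4..8  -- padding (4B); 8..16  start_time  (8B, 8-aligned); 16..18  lock  (2B, 2-aligned); 18..24  -- tail padding (6B); sizeof = 24, alignof = 8
0..2  ammo  (2B, 2-aligned)
2..4  -- padding (2B)
4..24  hp  (20B, 4-aligned)
24..80  vx  (56B, 8-aligned)
80..104  state  (24B, 8-aligned)
104..112  target  (8B, 8-aligned)
112..116  team  (4B, 4-aligned)
116..118  z  (2B, 2-aligned)
118..120  -- padding (2B)
120..124  vy  (4B, 4-aligned)
124..128  -- tail padding (4B)
sizeof = 128, alignof = 8
— Msg2 —
0..56  vx  (56B, 8-aligned)
56..80  state  (24B, 8-aligned)
80..88  target  (8B, 8-aligned)
88..108  hp  (20B, 4-aligned)
108..112  team  (4B, 4-aligned)
112..116  vy  (4B, 4-aligned)
116..118  ammo  (2B, 2-aligned)
118..120  z  (2B, 2-aligned)
sizeof = 120, alignof = 8
128 − 120 = 8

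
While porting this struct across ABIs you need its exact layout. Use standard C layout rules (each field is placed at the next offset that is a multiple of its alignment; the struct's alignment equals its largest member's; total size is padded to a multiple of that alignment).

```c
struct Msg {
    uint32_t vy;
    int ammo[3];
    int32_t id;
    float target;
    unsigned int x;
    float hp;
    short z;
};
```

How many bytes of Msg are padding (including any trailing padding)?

@0: vy [4B, align 4] → 4
@4: ammo [12B, align 4] → 16
@16: id [4B, align 4] → 20
@20: target [4B, align 4] → 24
@24: x [4B, align 4] → 28
@28: hp [4B, align 4] → 32
@32: z [2B, align 2] → 34
+2 tail pad (align 4)
size 36, align 4
data bytes 34, size 36 → padding 2

2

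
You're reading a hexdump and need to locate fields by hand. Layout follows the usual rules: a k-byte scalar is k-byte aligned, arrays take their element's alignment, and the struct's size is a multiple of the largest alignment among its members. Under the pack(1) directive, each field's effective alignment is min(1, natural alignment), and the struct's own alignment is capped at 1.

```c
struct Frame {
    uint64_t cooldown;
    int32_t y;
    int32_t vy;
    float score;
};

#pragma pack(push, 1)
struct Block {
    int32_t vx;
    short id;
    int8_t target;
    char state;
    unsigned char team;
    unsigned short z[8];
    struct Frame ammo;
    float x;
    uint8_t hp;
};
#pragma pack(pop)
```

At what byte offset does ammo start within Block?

Frame: @0: cooldown [8B, align 8] → 8; @8: y [4B, align 4] → 12; @12: vy [4B, align 4] → 16; @16: score [4B, align 4] → 20; +4 tail pad (align 8); size 24, align 8
@0: vx [4B, align 1] → 4
@4: id [2B, align 1] → 6
@6: target [1B, align 1] → 7
@7: state [1B, align 1] → 8
@8: team [1B, align 1] → 9
@9: z [16B, align 1] → 25
@25: ammo [24B, align 1] → 49

25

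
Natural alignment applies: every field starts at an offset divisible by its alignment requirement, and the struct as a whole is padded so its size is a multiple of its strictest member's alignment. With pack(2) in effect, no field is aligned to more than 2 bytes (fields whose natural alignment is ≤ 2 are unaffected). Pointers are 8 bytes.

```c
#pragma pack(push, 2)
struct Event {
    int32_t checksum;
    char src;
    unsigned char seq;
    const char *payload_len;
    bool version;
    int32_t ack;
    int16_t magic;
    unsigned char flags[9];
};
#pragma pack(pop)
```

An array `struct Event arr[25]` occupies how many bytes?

800

checksum at 0 (size 4, align 2) → ends 4
src at 4 (size 1, align 1) → ends 5
seq at 5 (size 1, align 1) → ends 6
payload_len at 6 (size 8, align 2) → ends 14
version at 14 (size 1, align 1) → ends 15
pad 1 to align 2 for ack
ack at 16 (size 4, align 2) → ends 20
magic at 20 (size 2, align 2) → ends 22
flags at 22 (size 9, align 1) → ends 31
tail pad 1 to reach multiple of 2
total 32 bytes, alignment 2
array of 25: 25 × 32 = 800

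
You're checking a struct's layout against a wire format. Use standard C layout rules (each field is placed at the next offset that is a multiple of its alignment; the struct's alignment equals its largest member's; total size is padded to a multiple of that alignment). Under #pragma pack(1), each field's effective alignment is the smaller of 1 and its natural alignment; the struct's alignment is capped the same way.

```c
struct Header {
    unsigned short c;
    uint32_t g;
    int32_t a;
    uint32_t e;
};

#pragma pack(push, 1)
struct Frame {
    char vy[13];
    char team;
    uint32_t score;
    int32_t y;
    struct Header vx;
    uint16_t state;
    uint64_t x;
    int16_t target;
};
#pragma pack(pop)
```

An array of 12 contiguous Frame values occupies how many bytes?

Header: c at 0 (size 2, align 2) → ends 2; pad 2 to align 4 for g; g at 4 (size 4, align 4) → ends 8; a at 8 (size 4, align 4) → ends 12; e at 12 (size 4, align 4) → ends 16; total 16 bytes, alignment 4
vy at 0 (size 13, align 1) → ends 13
team at 13 (size 1, align 1) → ends 14
score at 14 (size 4, align 1) → ends 18
y at 18 (size 4, align 1) → ends 22
vx at 22 (size 16, align 1) → ends 38
state at 38 (size 2, align 1) → ends 40
x at 40 (size 8, align 1) → ends 48
target at 48 (size 2, align 1) → ends 50
total 50 bytes, alignment 1
array of 12: 12 × 50 = 600

600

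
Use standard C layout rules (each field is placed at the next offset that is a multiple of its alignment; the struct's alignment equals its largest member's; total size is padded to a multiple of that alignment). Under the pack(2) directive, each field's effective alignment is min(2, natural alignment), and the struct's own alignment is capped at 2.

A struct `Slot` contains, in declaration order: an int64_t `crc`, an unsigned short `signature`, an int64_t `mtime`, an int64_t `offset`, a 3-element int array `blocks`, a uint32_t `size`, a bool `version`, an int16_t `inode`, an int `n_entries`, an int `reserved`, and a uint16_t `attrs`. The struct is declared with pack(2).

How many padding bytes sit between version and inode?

1

0..8  crc  (8B, 2-aligned)
8..10  signature  (2B, 2-aligned)
10..18  mtime  (8B, 2-aligned)
18..26  offset  (8B, 2-aligned)
26..38  blocks  (12B, 2-aligned)
38..42  size  (4B, 2-aligned)
42..43  version  (1B, 1-aligned)
43..44  -- padding (1B)
44..46  inode  (2B, 2-aligned)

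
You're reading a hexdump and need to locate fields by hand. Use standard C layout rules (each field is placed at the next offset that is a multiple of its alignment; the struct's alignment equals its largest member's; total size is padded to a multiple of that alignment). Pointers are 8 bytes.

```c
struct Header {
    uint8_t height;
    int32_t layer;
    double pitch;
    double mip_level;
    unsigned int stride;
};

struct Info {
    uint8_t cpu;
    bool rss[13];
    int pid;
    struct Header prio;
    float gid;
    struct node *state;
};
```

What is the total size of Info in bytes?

Header: height at 0 (size 1, align 1) → ends 1; pad 3 to align 4 for layer; layer at 4 (size 4, align 4) → ends 8; pitch at 8 (size 8, align 8) → ends 16; mip_level at 16 (size 8, align 8) → ends 24; stride at 24 (size 4, align 4) → ends 28; tail pad 4 to reach multiple of 8; total 32 bytes, alignment 8
cpu at 0 (size 1, align 1) → ends 1
rss at 1 (size 13, align 1) → ends 14
pad 2 to align 4 for pid
pid at 16 (size 4, align 4) → ends 20
pad 4 to align 8 for prio
prio at 24 (size 32, align 8) → ends 56
gid at 56 (size 4, align 4) → ends 60
pad 4 to align 8 for state
state at 64 (size 8, align 8) → ends 72
total 72 bytes, alignment 8

72 bytes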